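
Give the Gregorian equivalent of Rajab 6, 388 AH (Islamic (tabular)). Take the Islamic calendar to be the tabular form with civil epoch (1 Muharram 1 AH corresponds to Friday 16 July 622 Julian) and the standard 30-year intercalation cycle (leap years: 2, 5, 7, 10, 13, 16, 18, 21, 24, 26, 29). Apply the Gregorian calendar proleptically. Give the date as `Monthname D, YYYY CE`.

July 9, 998 CE

Both dates share Julian Day Number 2085762; in the Gregorian calendar that is 9 July 998 CE.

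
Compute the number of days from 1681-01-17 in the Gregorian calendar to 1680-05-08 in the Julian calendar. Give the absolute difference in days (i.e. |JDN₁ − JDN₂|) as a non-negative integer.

244

First date → JDN 2335050; second date → JDN 2334806.
The interval is |2335050 − 2334806| = 244 days.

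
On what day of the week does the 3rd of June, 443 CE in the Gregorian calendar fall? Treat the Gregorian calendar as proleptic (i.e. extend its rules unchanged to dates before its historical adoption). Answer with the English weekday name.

1883016 ≡ 2 (mod 7); counting from Monday = 0 gives Wednesday.

Wednesday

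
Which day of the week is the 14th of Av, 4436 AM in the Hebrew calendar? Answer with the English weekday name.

Equivalently 3 August 676 Gregorian, JDN 1968179.
Since JDN mod 7 = 3 (0 = Monday), the day is Thursday.

Thursday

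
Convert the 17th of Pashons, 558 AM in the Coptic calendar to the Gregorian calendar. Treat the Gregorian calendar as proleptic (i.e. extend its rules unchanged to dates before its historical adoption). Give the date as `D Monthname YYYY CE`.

16 May 842 CE

Julian Day Number of the source date = 2028730.
Converting JDN 2028730 to the Gregorian calendar gives 16 May 842 CE.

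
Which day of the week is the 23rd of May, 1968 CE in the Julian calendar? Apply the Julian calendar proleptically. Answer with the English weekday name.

Wednesday

Equivalently 5 June 1968 Gregorian, JDN 2440013.
JDN 2440013 mod 7 = 2, and JDN 0 was a Monday, so this is a Wednesday.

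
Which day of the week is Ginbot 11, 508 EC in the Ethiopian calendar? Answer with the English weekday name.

Friday

Equivalently 8 May 516 Gregorian, JDN 1909653.
JDN 1909653 mod 7 = 4, and JDN 0 was a Monday, so this is a Friday.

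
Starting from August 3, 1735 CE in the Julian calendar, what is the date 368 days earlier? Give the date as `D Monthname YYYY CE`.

31 July 1734 CE

The starting date is JDN 2354981; 2354981 − 368 = 2354613.
JDN 2354613 corresponds to 31 July 1734 CE.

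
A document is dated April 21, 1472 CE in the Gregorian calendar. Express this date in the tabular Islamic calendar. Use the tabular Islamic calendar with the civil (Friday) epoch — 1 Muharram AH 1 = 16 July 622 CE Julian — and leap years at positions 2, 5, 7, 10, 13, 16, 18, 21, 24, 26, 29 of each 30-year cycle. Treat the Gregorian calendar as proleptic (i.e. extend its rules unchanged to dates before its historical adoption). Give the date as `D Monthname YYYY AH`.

Both dates share Julian Day Number 2258808; in the tabular Islamic calendar that is 3 Dhu al-Qa'dah 876 AH.

3 Dhu al-Qa'dah 876 AH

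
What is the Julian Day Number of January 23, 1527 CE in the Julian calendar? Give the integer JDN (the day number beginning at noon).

Equivalently 2 February 1527 (proleptic Gregorian).
JDN 2400001 is 17 November 1858 CE (Gregorian), MJD 0; the target day is −121184 days from there, so JDN = 2278817.

2278817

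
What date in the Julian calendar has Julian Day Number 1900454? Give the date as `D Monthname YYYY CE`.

28 February 491 CE

The proleptic Gregorian equivalent of JDN 1900454 is 1 March 491.
In the Julian calendar that day is 28 February 491 CE.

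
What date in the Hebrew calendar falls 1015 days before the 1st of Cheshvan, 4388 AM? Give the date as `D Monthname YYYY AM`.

19 Tevet 4385 AM

The starting date is JDN 1950359; 1950359 − 1015 = 1949344.
JDN 1949344 corresponds to 19 Tevet 4385 AM.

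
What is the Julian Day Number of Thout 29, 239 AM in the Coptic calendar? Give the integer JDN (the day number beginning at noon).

1911987

In the proleptic Gregorian calendar the same day is 28 September 522.
JDN 2299161 is 15 October 1582 CE (Gregorian); the target day is −387174 days from there, so JDN = 1911987.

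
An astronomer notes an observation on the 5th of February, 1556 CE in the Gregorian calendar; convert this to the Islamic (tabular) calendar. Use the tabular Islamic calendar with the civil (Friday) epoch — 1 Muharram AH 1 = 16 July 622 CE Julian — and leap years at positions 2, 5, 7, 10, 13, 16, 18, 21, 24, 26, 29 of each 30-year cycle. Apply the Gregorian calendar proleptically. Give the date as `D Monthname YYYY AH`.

Julian Day Number of the source date = 2289412.
Converting JDN 2289412 to the tabular Islamic calendar gives 13 Rabi' al-Awwal 963 AH.

13 Rabi' al-Awwal 963 AH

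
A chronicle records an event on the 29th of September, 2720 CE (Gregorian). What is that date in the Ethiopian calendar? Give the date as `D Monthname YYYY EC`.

13 Meskerem 2713 EC

Both dates share Julian Day Number 2714791; in the Ethiopian calendar that is 13 Meskerem 2713 EC.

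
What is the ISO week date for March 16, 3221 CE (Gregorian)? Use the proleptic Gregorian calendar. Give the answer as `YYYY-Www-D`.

The weekday is Tuesday (ISO weekday 2).
That Tuesday belongs to ISO week 11 of ISO year 3221.

3221-W11-2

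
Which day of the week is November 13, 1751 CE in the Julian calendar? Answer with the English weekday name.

Wednesday

Equivalently 24 November 1751 Gregorian, JDN 2360927.
2360927 ≡ 2 (mod 7); counting from Monday = 0 gives Wednesday.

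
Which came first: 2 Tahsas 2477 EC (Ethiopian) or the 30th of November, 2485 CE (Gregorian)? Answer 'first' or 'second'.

First date → JDN 2628671; second date → JDN 2629022.
JDN 2628671 < JDN 2629022, so the first date is earlier.

first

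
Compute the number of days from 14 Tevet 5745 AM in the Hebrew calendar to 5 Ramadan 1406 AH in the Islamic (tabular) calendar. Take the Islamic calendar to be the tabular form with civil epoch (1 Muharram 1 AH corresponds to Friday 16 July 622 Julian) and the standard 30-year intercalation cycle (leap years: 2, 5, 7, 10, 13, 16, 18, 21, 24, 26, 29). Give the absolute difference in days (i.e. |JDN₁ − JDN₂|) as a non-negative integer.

492

JDN of the first date = 2446073.
JDN of the second date = 2446565.
|2446565 − 2446073| = 492.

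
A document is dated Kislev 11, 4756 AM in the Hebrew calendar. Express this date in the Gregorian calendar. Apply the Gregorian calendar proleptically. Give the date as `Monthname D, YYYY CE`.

Both dates share Julian Day Number 2084792; in the Gregorian calendar that is 12 November 995 CE.

November 12, 995 CE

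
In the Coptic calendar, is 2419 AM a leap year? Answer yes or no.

2419 mod 4 = 3; in the Coptic calendar a year is leap when year mod 4 = 3, so it is a leap year.

yes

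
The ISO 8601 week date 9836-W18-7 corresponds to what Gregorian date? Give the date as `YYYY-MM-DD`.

9836-05-08

ISO week 1 of 9836 is the week containing the first Thursday of 9836.
Week 18, day 7 (Sunday) lands on 9836-05-08.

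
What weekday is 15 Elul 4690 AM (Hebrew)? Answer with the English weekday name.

In the proleptic Gregorian calendar this is 18 August 930 (JDN 2060965).
2060965 ≡ 4 (mod 7); counting from Monday = 0 gives Friday.

Friday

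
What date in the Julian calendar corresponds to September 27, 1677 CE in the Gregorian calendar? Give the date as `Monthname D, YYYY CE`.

The Julian–Gregorian offset here is 10 days (Julian trailing).
27 September 1677 Gregorian − 10 days → 17 September 1677 Julian.

September 17, 1677 CE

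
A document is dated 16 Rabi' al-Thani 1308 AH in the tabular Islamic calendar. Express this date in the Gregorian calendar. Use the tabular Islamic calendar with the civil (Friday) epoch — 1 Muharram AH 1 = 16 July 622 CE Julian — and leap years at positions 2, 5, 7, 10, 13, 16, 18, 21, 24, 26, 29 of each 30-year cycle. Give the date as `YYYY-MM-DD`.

Both dates share Julian Day Number 2411701; in the Gregorian calendar that is 29 November 1890 CE.

1890-11-29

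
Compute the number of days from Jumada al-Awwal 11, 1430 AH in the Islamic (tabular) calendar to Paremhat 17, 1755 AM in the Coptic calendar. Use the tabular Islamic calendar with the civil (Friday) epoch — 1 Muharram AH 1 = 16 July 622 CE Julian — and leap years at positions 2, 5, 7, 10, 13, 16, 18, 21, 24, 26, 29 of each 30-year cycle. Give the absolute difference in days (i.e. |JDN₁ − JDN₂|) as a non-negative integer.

First date → JDN 2454958; second date → JDN 2465874.
The interval is |2454958 − 2465874| = 10916 days.

10916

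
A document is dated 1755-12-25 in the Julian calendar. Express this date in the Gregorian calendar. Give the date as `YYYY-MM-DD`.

1756-01-05

At this point the Julian calendar is 11 days behind the Gregorian.
25 December 1755 Julian + 11 days → 5 January 1756 Gregorian.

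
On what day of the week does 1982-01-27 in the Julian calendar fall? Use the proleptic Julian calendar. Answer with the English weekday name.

Tuesday

This is JDN 2445010 (9 February 1982 Gregorian).
JDN 2445010 mod 7 = 1, and JDN 0 was a Monday, so this is a Tuesday.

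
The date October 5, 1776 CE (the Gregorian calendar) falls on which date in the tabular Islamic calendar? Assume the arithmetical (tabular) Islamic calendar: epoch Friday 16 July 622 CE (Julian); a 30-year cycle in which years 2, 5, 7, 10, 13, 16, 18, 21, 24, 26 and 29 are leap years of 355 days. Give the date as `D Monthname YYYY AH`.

Julian Day Number of the source date = 2370009.
Converting JDN 2370009 to the tabular Islamic calendar gives 21 Sha'ban 1190 AH.

21 Sha'ban 1190 AH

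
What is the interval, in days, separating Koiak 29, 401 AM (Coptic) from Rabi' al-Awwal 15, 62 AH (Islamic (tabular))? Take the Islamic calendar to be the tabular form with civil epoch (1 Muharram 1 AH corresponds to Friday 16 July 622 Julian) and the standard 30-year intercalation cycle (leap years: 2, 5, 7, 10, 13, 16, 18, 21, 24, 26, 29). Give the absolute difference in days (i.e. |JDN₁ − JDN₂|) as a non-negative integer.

1119

JDN of the first date = 1971248.
JDN of the second date = 1970129.
|1970129 − 1971248| = 1119.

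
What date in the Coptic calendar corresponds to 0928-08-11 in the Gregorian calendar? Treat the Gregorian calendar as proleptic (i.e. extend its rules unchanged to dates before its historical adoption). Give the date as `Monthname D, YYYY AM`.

Mesori 13, 644 AM

Julian Day Number of the source date = 2060228.
Converting JDN 2060228 to the Coptic calendar gives 13 Mesori 644 AM.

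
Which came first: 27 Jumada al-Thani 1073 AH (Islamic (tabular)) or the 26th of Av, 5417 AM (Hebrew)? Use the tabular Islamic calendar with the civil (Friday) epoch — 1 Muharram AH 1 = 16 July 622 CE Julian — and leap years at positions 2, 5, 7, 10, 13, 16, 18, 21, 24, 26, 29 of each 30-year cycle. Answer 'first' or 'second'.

The two dates have Julian Day Numbers 2328495 and 2326484 respectively.
Since 2326484 < 2328495, the second date comes first.

second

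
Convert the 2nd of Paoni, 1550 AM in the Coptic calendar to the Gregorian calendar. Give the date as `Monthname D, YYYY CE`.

June 8, 1834 CE

Both dates share Julian Day Number 2391073; in the Gregorian calendar that is 8 June 1834 CE.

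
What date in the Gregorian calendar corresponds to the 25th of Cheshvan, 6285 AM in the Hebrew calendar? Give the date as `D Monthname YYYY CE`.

23 November 2524 CE

Both dates share Julian Day Number 2643259; in the Gregorian calendar that is 23 November 2524 CE.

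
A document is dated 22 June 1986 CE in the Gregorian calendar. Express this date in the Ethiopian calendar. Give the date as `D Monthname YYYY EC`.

15 Sene 1978 EC

Julian Day Number of the source date = 2446604.
Converting JDN 2446604 to the Ethiopian calendar gives 15 Sene 1978 EC.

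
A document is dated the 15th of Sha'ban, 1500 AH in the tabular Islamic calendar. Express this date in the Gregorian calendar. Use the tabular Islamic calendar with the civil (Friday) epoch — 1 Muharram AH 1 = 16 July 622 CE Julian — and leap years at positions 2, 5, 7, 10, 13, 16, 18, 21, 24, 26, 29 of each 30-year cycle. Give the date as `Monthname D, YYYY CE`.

Julian Day Number of the source date = 2479857.
Converting JDN 2479857 to the Gregorian calendar gives 7 July 2077 CE.

July 7, 2077 CE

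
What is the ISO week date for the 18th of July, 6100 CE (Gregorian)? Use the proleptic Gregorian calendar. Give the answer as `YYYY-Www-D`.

The weekday is Sunday (ISO weekday 7).
That Sunday belongs to ISO week 28 of ISO year 6100.

6100-W28-7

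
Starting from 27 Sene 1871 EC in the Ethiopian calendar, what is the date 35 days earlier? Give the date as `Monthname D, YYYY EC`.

Counting 35 days back from JDN 2407534 reaches JDN 2407499, which is Ginbot 22, 1871 EC.

Ginbot 22, 1871 EC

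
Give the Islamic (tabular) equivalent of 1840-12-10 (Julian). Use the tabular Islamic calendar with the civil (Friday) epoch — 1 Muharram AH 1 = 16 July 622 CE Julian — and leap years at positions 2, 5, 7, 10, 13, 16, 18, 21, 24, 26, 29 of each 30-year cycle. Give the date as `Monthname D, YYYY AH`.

Shawwal 27, 1256 AH

Julian Day Number of the source date = 2393462.
Converting JDN 2393462 to the tabular Islamic calendar gives 27 Shawwal 1256 AH.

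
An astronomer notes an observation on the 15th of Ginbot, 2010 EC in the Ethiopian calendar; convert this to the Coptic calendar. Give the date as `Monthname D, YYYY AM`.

The source date corresponds to 23 May 2018 in the Gregorian calendar (JDN 2458262).
That day falls on 15 Pashons 1734 AM in the Coptic calendar.

Pashons 15, 1734 AM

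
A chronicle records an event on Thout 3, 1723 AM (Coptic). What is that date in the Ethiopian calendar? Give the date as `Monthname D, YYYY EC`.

The source date corresponds to 13 September 2006 in the Gregorian calendar (JDN 2453992).
That day falls on 3 Meskerem 1999 EC in the Ethiopian calendar.

Meskerem 3, 1999 EC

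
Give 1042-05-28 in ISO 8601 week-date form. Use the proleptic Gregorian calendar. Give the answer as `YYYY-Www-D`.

1042-W21-6

The weekday is Saturday (ISO weekday 6).
That Saturday belongs to ISO week 21 of ISO year 1042.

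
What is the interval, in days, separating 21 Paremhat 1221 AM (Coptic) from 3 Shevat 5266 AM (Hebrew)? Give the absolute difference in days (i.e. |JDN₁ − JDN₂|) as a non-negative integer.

287

JDN of the first date = 2270835.
JDN of the second date = 2271122.
|2271122 − 2270835| = 287.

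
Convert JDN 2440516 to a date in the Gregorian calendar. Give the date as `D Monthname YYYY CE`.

21 October 1969 CE

Counting from JDN 2299161 = 15 Oct 1582 gives an offset of 141355 days.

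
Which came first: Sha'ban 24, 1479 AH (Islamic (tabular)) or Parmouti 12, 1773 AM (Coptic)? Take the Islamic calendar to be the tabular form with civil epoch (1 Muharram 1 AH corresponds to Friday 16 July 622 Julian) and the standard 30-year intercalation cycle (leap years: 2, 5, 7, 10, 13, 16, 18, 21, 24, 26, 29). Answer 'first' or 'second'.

First date → JDN 2472424; second date → JDN 2472474.
JDN 2472424 < JDN 2472474, so the first date is earlier.

first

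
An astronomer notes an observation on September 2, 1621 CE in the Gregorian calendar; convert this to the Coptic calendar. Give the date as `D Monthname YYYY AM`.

Both dates share Julian Day Number 2313363; in the Coptic calendar that is 30 Mesori 1337 AM.

30 Mesori 1337 AM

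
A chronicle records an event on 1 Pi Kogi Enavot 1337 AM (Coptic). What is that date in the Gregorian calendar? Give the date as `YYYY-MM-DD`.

Both dates share Julian Day Number 2313364; in the Gregorian calendar that is 3 September 1621 CE.

1621-09-03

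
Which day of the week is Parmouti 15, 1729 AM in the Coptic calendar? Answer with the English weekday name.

Tuesday

In the Gregorian calendar this is 23 April 2013 (JDN 2456406).
Since JDN mod 7 = 1 (0 = Monday), the day is Tuesday.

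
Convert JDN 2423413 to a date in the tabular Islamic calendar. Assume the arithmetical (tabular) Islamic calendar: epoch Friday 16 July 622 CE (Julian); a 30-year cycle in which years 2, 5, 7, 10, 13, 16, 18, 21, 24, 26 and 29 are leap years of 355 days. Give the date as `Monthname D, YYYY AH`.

Jumada al-Awwal 5, 1341 AH

JDN 2423413 is 24 December 1922 in the Gregorian calendar.
In the tabular Islamic calendar that day is Jumada al-Awwal 5, 1341 AH.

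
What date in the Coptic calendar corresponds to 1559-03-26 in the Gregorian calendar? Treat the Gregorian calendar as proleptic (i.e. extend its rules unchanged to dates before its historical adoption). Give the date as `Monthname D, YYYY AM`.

Both dates share Julian Day Number 2290557; in the Coptic calendar that is 20 Paremhat 1275 AM.

Paremhat 20, 1275 AM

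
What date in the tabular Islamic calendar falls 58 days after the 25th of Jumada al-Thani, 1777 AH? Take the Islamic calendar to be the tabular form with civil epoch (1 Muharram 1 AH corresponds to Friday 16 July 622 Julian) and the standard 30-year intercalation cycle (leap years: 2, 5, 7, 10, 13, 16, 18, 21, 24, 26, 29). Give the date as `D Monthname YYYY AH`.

JDN of the 25th of Jumada al-Thani, 1777 AH = 2577967.
2577967 + 58 = 2578025.
JDN 2578025 in the tabular Islamic calendar is 24 Sha'ban 1777 AH.

24 Sha'ban 1777 AH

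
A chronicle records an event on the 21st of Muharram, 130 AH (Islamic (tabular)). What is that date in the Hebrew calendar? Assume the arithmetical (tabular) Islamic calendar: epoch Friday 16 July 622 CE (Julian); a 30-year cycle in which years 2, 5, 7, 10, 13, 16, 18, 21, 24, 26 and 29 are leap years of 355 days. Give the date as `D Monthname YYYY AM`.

Julian Day Number of the source date = 1994173.
Converting JDN 1994173 to the Hebrew calendar gives 23 Tishrei 4508 AM.

23 Tishrei 4508 AM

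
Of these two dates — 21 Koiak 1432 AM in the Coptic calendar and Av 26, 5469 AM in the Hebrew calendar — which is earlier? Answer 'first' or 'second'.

First date → JDN 2347813; second date → JDN 2345473.
JDN 2345473 < JDN 2347813, so the second date is earlier.

second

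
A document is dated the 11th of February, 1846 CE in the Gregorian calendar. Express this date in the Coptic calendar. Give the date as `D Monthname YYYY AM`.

5 Meshir 1562 AM

Julian Day Number of the source date = 2395339.
Converting JDN 2395339 to the Coptic calendar gives 5 Meshir 1562 AM.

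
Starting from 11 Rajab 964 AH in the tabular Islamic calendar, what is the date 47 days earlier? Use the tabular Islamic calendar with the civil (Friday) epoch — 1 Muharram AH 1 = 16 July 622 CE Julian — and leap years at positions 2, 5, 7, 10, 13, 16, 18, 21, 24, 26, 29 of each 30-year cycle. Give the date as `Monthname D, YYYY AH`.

Counting 47 days back from JDN 2289882 reaches JDN 2289835, which is Jumada al-Awwal 23, 964 AH.

Jumada al-Awwal 23, 964 AH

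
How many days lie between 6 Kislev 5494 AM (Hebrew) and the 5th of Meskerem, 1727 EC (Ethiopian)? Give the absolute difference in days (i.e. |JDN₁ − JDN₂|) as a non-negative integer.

First date → JDN 2354342; second date → JDN 2354646.
The interval is |2354342 − 2354646| = 304 days.

304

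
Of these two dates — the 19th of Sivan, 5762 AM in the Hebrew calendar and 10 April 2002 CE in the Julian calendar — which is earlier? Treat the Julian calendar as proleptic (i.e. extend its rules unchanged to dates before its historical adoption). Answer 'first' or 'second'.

First date → JDN 2452425; second date → JDN 2452388.
JDN 2452388 < JDN 2452425, so the second date is earlier.

second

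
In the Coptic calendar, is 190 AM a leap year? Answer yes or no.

no

190 mod 4 = 2; in the Coptic calendar a year is leap when year mod 4 = 3, so it is a common year.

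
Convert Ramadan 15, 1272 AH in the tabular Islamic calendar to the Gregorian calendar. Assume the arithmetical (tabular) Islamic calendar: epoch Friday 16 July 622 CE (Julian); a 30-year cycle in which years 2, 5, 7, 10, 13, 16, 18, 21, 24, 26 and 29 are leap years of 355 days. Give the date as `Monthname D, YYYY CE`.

May 20, 1856 CE

Both dates share Julian Day Number 2399090; in the Gregorian calendar that is 20 May 1856 CE.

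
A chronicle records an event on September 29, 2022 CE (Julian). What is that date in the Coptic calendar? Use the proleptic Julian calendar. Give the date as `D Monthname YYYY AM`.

2 Paopi 1739 AM

The source date corresponds to 12 October 2022 in the Gregorian calendar (JDN 2459865).
That day falls on 2 Paopi 1739 AM in the Coptic calendar.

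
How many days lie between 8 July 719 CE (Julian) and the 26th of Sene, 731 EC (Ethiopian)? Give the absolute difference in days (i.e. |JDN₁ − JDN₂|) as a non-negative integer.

First date → JDN 1983861; second date → JDN 1991148.
The interval is |1983861 − 1991148| = 7287 days.

7287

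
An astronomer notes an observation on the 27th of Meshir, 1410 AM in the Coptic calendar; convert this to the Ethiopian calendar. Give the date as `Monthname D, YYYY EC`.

The source date corresponds to 3 March 1694 in the Gregorian calendar (JDN 2339843).
That day falls on 27 Yekatit 1686 EC in the Ethiopian calendar.

Yekatit 27, 1686 EC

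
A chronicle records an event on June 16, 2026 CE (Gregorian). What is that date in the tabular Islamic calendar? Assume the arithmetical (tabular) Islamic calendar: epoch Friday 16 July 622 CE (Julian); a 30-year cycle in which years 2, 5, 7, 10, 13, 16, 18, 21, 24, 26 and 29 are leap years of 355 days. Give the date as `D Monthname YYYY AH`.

Both dates share Julian Day Number 2461208; in the tabular Islamic calendar that is 30 Dhu al-Hijjah 1447 AH.

30 Dhu al-Hijjah 1447 AH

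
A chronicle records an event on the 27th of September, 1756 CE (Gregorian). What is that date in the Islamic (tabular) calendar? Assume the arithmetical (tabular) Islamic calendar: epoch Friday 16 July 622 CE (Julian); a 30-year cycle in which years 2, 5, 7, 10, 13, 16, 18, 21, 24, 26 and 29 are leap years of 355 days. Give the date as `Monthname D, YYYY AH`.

Muharram 2, 1170 AH

Both dates share Julian Day Number 2362696; in the tabular Islamic calendar that is 2 Muharram 1170 AH.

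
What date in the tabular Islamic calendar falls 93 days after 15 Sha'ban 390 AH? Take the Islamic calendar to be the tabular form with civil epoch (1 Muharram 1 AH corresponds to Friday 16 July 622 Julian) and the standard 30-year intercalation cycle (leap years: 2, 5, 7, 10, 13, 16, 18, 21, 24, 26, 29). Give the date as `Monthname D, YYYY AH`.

Counting 93 days forward from JDN 2086510 reaches JDN 2086603, which is Dhu al-Qa'dah 20, 390 AH.

Dhu al-Qa'dah 20, 390 AH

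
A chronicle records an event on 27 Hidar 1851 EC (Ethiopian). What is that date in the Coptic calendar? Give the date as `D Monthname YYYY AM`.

27 Hathor 1575 AM

The source date corresponds to 5 December 1858 in the Gregorian calendar (JDN 2400019).
That day falls on 27 Hathor 1575 AM in the Coptic calendar.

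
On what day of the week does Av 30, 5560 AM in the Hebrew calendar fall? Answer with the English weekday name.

In the Gregorian calendar this is 21 August 1800 (JDN 2378729).
JDN 2378729 mod 7 = 3, and JDN 0 was a Monday, so this is a Thursday.

Thursday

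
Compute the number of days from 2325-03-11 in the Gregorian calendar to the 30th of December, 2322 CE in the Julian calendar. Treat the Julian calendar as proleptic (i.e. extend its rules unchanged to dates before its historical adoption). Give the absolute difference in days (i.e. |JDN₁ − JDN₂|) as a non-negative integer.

First date → JDN 2570318; second date → JDN 2569532.
The interval is |2570318 − 2569532| = 786 days.

786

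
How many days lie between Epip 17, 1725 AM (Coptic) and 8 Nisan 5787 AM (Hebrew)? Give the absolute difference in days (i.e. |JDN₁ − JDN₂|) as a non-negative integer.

JDN of the first date = 2455037.
JDN of the second date = 2461511.
|2461511 − 2455037| = 6474.

6474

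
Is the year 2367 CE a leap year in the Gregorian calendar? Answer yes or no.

no

2367 is not divisible by 4, so it is a common year.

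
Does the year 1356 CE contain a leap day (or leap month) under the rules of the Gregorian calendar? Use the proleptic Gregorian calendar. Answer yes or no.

1356 is divisible by 4 and not by 100, so it is a leap year.

yes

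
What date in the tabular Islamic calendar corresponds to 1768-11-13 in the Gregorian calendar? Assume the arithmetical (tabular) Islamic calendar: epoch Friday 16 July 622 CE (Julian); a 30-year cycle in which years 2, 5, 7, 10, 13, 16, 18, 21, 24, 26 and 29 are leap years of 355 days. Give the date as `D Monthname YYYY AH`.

3 Rajab 1182 AH

Both dates share Julian Day Number 2367126; in the tabular Islamic calendar that is 3 Rajab 1182 AH.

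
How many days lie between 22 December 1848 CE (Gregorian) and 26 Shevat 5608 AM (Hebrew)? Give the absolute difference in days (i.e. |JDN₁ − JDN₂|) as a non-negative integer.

First date → JDN 2396384; second date → JDN 2396058.
The interval is |2396384 − 2396058| = 326 days.

326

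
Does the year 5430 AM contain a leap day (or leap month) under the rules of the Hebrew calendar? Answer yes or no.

no

Hebrew year 5430 is year 15 of its 19-year Metonic cycle; leap years are at positions 3, 6, 8, 11, 14, 17, 19, so it is a common year (12 months).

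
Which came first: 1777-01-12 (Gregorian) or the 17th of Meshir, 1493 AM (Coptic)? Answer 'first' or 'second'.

first

The two dates have Julian Day Numbers 2370108 and 2370149 respectively.
Since 2370108 < 2370149, the first date comes first.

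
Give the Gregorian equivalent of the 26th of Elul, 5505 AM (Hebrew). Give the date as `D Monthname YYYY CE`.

Both dates share Julian Day Number 2358674; in the Gregorian calendar that is 23 September 1745 CE.

23 September 1745 CE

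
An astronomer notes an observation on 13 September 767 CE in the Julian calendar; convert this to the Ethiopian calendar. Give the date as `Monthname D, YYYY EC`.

The source date corresponds to 17 September 767 in the proleptic Gregorian calendar (JDN 2001460).
That day falls on 15 Meskerem 760 EC in the Ethiopian calendar.

Meskerem 15, 760 EC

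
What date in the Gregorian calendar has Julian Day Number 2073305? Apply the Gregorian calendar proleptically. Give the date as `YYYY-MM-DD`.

0964-05-31

Counting from JDN 2299161 = 15 Oct 1582 gives an offset of -225856 days.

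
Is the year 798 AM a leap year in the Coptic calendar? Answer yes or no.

no

798 mod 4 = 2; in the Coptic calendar a year is leap when year mod 4 = 3, so it is a common year.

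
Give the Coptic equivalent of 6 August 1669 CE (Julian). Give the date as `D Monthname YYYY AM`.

Julian Day Number of the source date = 2330878.
Converting JDN 2330878 to the Coptic calendar gives 13 Mesori 1385 AM.

13 Mesori 1385 AM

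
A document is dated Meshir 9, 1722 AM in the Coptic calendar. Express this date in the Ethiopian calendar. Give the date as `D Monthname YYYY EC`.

Both dates share Julian Day Number 2453783; in the Ethiopian calendar that is 9 Yekatit 1998 EC.

9 Yekatit 1998 EC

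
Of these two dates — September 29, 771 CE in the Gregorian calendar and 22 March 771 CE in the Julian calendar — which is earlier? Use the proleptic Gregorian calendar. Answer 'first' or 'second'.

second

The two dates have Julian Day Numbers 2002933 and 2002746 respectively.
Since 2002746 < 2002933, the second date comes first.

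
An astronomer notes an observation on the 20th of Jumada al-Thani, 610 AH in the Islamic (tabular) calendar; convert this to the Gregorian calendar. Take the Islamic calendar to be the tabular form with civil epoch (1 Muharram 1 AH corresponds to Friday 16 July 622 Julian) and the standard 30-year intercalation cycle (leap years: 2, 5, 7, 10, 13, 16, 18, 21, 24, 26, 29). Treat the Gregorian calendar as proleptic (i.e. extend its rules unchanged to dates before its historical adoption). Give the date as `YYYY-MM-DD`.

1213-11-13

Julian Day Number of the source date = 2164416.
Converting JDN 2164416 to the Gregorian calendar gives 13 November 1213 CE.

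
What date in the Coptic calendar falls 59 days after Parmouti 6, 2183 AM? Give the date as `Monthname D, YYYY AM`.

The starting date is JDN 2622220; 2622220 + 59 = 2622279.
JDN 2622279 corresponds to Paoni 5, 2183 AM.

Paoni 5, 2183 AM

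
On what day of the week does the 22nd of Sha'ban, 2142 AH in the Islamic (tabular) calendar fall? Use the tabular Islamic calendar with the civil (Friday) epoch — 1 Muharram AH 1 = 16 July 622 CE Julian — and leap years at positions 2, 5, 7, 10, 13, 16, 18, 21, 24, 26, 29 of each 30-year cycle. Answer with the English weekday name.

Equivalently 2 June 2700 Gregorian, JDN 2707367.
JDN 2707367 mod 7 = 5, and JDN 0 was a Monday, so this is a Saturday.

Saturday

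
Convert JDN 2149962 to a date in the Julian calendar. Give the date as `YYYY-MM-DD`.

The proleptic Gregorian equivalent of JDN 2149962 is 18 April 1174.
In the Julian calendar that day is 1174-04-11.

1174-04-11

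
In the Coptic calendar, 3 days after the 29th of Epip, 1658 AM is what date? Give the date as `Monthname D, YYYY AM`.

Mesori 2, 1658 AM

Counting 3 days forward from JDN 2430577 reaches JDN 2430580, which is Mesori 2, 1658 AM.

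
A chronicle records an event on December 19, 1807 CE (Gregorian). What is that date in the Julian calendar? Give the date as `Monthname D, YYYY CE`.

December 7, 1807 CE

For dates in this range the Gregorian date is 12 days ahead of the Julian.
19 December 1807 Gregorian − 12 days → 7 December 1807 Julian.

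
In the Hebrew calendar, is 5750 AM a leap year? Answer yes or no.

no

Hebrew year 5750 is year 12 of its 19-year Metonic cycle; leap years are at positions 3, 6, 8, 11, 14, 17, 19, so it is a common year (12 months).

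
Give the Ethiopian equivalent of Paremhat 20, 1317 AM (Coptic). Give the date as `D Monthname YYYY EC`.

20 Megabit 1593 EC

Both dates share Julian Day Number 2305898; in the Ethiopian calendar that is 20 Megabit 1593 EC.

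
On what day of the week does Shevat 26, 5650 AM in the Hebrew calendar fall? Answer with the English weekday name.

Sunday

Equivalently 16 February 1890 Gregorian, JDN 2411415.
2411415 ≡ 6 (mod 7); counting from Monday = 0 gives Sunday.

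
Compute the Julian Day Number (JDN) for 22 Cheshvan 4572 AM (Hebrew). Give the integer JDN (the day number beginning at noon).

Equivalently 16 November 811 (proleptic Gregorian).
JDN 2451545 is 1 January 2000 CE (Gregorian); the target day is −433954 days from there, so JDN = 2017591.

2017591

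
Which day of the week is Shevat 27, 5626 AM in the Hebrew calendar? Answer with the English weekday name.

Monday

Equivalently 12 February 1866 Gregorian, JDN 2402645.
JDN 2402645 mod 7 = 0, and JDN 0 was a Monday, so this is a Monday.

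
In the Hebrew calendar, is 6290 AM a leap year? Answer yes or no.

no

Hebrew year 6290 is year 1 of its 19-year Metonic cycle; leap years are at positions 3, 6, 8, 11, 14, 17, 19, so it is a common year (12 months).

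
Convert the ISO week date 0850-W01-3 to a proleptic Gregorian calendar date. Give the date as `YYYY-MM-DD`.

0850-01-05

ISO week 1 of 850 is the week containing the first Thursday of 850.
Week 1, day 3 (Wednesday) lands on 0850-01-05.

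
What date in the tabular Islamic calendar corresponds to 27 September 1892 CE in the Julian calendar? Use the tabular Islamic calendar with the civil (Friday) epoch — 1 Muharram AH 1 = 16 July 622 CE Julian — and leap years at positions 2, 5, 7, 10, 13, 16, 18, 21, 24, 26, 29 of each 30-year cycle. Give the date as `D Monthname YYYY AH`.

17 Rabi' al-Awwal 1310 AH

The source date corresponds to 9 October 1892 in the Gregorian calendar (JDN 2412381).
That day falls on 17 Rabi' al-Awwal 1310 AH in the tabular Islamic calendar.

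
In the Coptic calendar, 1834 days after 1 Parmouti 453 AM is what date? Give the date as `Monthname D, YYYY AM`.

Parmouti 9, 458 AM

The starting date is JDN 1990333; 1990333 + 1834 = 1992167.
JDN 1992167 corresponds to Parmouti 9, 458 AM.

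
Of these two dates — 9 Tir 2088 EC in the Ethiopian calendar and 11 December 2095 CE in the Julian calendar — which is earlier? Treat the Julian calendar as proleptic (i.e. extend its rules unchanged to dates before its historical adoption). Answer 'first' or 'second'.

second

First date → JDN 2486626; second date → JDN 2486601.
JDN 2486601 < JDN 2486626, so the second date is earlier.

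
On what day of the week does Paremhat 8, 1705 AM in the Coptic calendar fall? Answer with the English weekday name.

Friday

In the Gregorian calendar this is 17 March 1989 (JDN 2447603).
2447603 ≡ 4 (mod 7); counting from Monday = 0 gives Friday.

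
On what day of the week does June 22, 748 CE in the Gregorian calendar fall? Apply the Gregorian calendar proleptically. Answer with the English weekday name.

Since JDN mod 7 = 1 (0 = Monday), the day is Tuesday.

Tuesday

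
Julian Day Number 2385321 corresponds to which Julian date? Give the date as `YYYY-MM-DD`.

The Gregorian equivalent of JDN 2385321 is 8 September 1818.
In the Julian calendar that day is 1818-08-27.

1818-08-27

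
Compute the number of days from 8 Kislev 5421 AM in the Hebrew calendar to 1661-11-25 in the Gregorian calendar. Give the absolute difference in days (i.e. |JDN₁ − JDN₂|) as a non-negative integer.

First date → JDN 2327678; second date → JDN 2328057.
The interval is |2327678 − 2328057| = 379 days.

379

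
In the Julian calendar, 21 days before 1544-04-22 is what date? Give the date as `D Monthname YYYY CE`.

The starting date is JDN 2285116; 2285116 − 21 = 2285095.
JDN 2285095 corresponds to 1 April 1544 CE.

1 April 1544 CE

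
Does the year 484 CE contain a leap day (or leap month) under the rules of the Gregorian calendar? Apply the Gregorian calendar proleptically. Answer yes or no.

yes

484 is divisible by 4 and not by 100, so it is a leap year.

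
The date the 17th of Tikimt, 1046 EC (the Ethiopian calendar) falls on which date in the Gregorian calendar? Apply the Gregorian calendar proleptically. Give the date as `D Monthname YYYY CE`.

Julian Day Number of the source date = 2105953.
Converting JDN 2105953 to the Gregorian calendar gives 20 October 1053 CE.

20 October 1053 CE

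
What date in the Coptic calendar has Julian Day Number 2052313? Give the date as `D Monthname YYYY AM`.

9 Koiak 623 AM

JDN 2052313 is 10 December 906 in the proleptic Gregorian calendar.
In the Coptic calendar that day is 9 Koiak 623 AM.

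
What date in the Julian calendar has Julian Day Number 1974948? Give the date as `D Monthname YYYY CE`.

JDN 1974948 is 14 February 695 in the proleptic Gregorian calendar.
In the Julian calendar that day is 11 February 695 CE.

11 February 695 CE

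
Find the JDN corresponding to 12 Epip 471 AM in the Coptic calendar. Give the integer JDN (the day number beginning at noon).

1997008

Equivalently 10 July 755 (proleptic Gregorian).
JDN 2400001 is 17 November 1858 CE (Gregorian), MJD 0; the target day is −402993 days from there, so JDN = 1997008.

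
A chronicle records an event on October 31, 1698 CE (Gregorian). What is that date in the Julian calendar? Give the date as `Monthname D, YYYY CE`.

For dates in this range the Gregorian date is 10 days ahead of the Julian.
31 October 1698 Gregorian − 10 days → 21 October 1698 Julian.

October 21, 1698 CE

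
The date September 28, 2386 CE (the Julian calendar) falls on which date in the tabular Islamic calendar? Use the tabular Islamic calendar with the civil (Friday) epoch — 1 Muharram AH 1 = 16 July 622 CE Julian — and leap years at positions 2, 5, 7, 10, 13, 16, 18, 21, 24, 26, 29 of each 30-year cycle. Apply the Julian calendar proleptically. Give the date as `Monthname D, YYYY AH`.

Julian Day Number of the source date = 2592815.
Converting JDN 2592815 to the tabular Islamic calendar gives 19 Jumada al-Awwal 1819 AH.

Jumada al-Awwal 19, 1819 AH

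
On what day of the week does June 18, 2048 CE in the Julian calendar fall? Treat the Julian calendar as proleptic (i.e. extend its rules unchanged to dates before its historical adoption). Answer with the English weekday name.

In the Gregorian calendar this is 1 July 2048 (JDN 2469259).
JDN 2469259 mod 7 = 2, and JDN 0 was a Monday, so this is a Wednesday.

Wednesday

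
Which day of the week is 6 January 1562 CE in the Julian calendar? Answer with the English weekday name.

This is JDN 2291584 (16 January 1562 Gregorian).
JDN 2291584 mod 7 = 1, and JDN 0 was a Monday, so this is a Tuesday.

Tuesday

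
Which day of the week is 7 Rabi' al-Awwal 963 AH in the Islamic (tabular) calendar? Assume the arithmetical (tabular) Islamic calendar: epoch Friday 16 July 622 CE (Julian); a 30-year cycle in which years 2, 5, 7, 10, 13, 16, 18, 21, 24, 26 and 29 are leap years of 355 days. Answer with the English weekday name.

Monday

Equivalently 30 January 1556 Gregorian, JDN 2289406.
JDN 2289406 mod 7 = 0, and JDN 0 was a Monday, so this is a Monday.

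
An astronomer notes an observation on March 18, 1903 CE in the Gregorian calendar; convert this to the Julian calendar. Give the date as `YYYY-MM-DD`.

1903-03-05

At this point the Julian calendar is 13 days behind the Gregorian.
18 March 1903 Gregorian − 13 days → 5 March 1903 Julian.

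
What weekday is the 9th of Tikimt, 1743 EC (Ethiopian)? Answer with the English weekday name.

In the Gregorian calendar this is 17 October 1750 (JDN 2360524).
Since JDN mod 7 = 5 (0 = Monday), the day is Saturday.

Saturday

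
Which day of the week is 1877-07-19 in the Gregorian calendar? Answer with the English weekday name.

Thursday

Since JDN mod 7 = 3 (0 = Monday), the day is Thursday.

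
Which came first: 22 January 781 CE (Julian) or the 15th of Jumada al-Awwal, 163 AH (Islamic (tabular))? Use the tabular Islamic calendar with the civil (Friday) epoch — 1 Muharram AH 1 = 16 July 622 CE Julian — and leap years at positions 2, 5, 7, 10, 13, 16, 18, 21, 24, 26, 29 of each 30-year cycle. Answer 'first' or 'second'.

The two dates have Julian Day Numbers 2006340 and 2005979 respectively.
Since 2005979 < 2006340, the second date comes first.

second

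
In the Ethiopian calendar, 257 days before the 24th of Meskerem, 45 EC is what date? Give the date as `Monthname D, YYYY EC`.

JDN of the 24th of Meskerem, 45 EC = 1740315.
1740315 − 257 = 1740058.
JDN 1740058 in the Ethiopian calendar is Tir 12, 44 EC.

Tir 12, 44 EC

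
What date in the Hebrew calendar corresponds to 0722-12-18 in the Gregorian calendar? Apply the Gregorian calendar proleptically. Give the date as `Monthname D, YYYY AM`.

Julian Day Number of the source date = 1985116.
Converting JDN 1985116 to the Hebrew calendar gives 30 Kislev 4483 AM.

Kislev 30, 4483 AM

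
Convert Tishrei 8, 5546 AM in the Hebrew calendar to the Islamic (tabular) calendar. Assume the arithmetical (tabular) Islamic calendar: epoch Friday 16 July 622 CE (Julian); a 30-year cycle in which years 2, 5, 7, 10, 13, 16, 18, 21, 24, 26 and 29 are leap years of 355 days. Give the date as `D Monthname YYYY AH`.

Both dates share Julian Day Number 2373273; in the tabular Islamic calendar that is 8 Dhu al-Qa'dah 1199 AH.

8 Dhu al-Qa'dah 1199 AH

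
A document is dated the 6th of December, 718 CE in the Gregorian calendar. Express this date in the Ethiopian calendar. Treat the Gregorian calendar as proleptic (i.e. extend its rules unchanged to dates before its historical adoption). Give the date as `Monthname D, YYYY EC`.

Tahsas 6, 711 EC

Both dates share Julian Day Number 1983643; in the Ethiopian calendar that is 6 Tahsas 711 EC.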